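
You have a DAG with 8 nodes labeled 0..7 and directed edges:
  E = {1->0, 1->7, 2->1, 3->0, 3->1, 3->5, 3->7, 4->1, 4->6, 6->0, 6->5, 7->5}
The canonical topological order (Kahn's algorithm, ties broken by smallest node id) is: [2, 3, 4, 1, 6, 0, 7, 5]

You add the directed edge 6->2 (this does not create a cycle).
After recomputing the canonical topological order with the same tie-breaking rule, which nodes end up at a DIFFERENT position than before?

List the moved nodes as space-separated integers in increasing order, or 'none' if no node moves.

Answer: 1 2 3 4 6

Derivation:
Old toposort: [2, 3, 4, 1, 6, 0, 7, 5]
Added edge 6->2
Recompute Kahn (smallest-id tiebreak):
  initial in-degrees: [3, 3, 1, 0, 0, 3, 1, 2]
  ready (indeg=0): [3, 4]
  pop 3: indeg[0]->2; indeg[1]->2; indeg[5]->2; indeg[7]->1 | ready=[4] | order so far=[3]
  pop 4: indeg[1]->1; indeg[6]->0 | ready=[6] | order so far=[3, 4]
  pop 6: indeg[0]->1; indeg[2]->0; indeg[5]->1 | ready=[2] | order so far=[3, 4, 6]
  pop 2: indeg[1]->0 | ready=[1] | order so far=[3, 4, 6, 2]
  pop 1: indeg[0]->0; indeg[7]->0 | ready=[0, 7] | order so far=[3, 4, 6, 2, 1]
  pop 0: no out-edges | ready=[7] | order so far=[3, 4, 6, 2, 1, 0]
  pop 7: indeg[5]->0 | ready=[5] | order so far=[3, 4, 6, 2, 1, 0, 7]
  pop 5: no out-edges | ready=[] | order so far=[3, 4, 6, 2, 1, 0, 7, 5]
New canonical toposort: [3, 4, 6, 2, 1, 0, 7, 5]
Compare positions:
  Node 0: index 5 -> 5 (same)
  Node 1: index 3 -> 4 (moved)
  Node 2: index 0 -> 3 (moved)
  Node 3: index 1 -> 0 (moved)
  Node 4: index 2 -> 1 (moved)
  Node 5: index 7 -> 7 (same)
  Node 6: index 4 -> 2 (moved)
  Node 7: index 6 -> 6 (same)
Nodes that changed position: 1 2 3 4 6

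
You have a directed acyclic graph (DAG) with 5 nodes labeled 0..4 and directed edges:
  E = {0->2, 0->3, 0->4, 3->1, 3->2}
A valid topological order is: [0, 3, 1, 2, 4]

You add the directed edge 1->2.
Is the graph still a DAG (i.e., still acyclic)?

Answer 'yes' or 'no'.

Answer: yes

Derivation:
Given toposort: [0, 3, 1, 2, 4]
Position of 1: index 2; position of 2: index 3
New edge 1->2: forward
Forward edge: respects the existing order. Still a DAG, same toposort still valid.
Still a DAG? yes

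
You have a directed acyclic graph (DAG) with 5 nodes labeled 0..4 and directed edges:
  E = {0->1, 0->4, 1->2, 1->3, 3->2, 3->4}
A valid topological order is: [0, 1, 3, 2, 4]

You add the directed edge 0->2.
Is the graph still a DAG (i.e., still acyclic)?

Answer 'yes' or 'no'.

Given toposort: [0, 1, 3, 2, 4]
Position of 0: index 0; position of 2: index 3
New edge 0->2: forward
Forward edge: respects the existing order. Still a DAG, same toposort still valid.
Still a DAG? yes

Answer: yes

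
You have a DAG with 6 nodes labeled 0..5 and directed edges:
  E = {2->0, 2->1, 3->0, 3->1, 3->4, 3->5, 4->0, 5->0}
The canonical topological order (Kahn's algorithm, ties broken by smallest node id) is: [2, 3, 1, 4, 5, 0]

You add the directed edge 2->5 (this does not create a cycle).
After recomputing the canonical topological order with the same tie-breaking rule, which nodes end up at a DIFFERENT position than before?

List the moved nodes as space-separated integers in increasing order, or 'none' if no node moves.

Old toposort: [2, 3, 1, 4, 5, 0]
Added edge 2->5
Recompute Kahn (smallest-id tiebreak):
  initial in-degrees: [4, 2, 0, 0, 1, 2]
  ready (indeg=0): [2, 3]
  pop 2: indeg[0]->3; indeg[1]->1; indeg[5]->1 | ready=[3] | order so far=[2]
  pop 3: indeg[0]->2; indeg[1]->0; indeg[4]->0; indeg[5]->0 | ready=[1, 4, 5] | order so far=[2, 3]
  pop 1: no out-edges | ready=[4, 5] | order so far=[2, 3, 1]
  pop 4: indeg[0]->1 | ready=[5] | order so far=[2, 3, 1, 4]
  pop 5: indeg[0]->0 | ready=[0] | order so far=[2, 3, 1, 4, 5]
  pop 0: no out-edges | ready=[] | order so far=[2, 3, 1, 4, 5, 0]
New canonical toposort: [2, 3, 1, 4, 5, 0]
Compare positions:
  Node 0: index 5 -> 5 (same)
  Node 1: index 2 -> 2 (same)
  Node 2: index 0 -> 0 (same)
  Node 3: index 1 -> 1 (same)
  Node 4: index 3 -> 3 (same)
  Node 5: index 4 -> 4 (same)
Nodes that changed position: none

Answer: none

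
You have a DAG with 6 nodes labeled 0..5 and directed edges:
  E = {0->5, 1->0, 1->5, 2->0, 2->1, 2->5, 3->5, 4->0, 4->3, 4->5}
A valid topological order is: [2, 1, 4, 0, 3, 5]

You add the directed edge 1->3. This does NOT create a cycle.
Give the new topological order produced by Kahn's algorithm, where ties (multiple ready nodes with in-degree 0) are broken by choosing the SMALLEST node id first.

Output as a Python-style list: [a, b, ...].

Answer: [2, 1, 4, 0, 3, 5]

Derivation:
Old toposort: [2, 1, 4, 0, 3, 5]
Added edge: 1->3
Position of 1 (1) < position of 3 (4). Old order still valid.
Run Kahn's algorithm (break ties by smallest node id):
  initial in-degrees: [3, 1, 0, 2, 0, 5]
  ready (indeg=0): [2, 4]
  pop 2: indeg[0]->2; indeg[1]->0; indeg[5]->4 | ready=[1, 4] | order so far=[2]
  pop 1: indeg[0]->1; indeg[3]->1; indeg[5]->3 | ready=[4] | order so far=[2, 1]
  pop 4: indeg[0]->0; indeg[3]->0; indeg[5]->2 | ready=[0, 3] | order so far=[2, 1, 4]
  pop 0: indeg[5]->1 | ready=[3] | order so far=[2, 1, 4, 0]
  pop 3: indeg[5]->0 | ready=[5] | order so far=[2, 1, 4, 0, 3]
  pop 5: no out-edges | ready=[] | order so far=[2, 1, 4, 0, 3, 5]
  Result: [2, 1, 4, 0, 3, 5]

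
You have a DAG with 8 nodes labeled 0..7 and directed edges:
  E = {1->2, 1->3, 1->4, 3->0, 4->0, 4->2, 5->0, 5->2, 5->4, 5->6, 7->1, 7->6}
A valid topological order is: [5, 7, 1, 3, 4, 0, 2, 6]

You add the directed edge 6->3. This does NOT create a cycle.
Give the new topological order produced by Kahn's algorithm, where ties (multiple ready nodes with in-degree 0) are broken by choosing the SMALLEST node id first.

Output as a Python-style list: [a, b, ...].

Answer: [5, 7, 1, 4, 2, 6, 3, 0]

Derivation:
Old toposort: [5, 7, 1, 3, 4, 0, 2, 6]
Added edge: 6->3
Position of 6 (7) > position of 3 (3). Must reorder: 6 must now come before 3.
Run Kahn's algorithm (break ties by smallest node id):
  initial in-degrees: [3, 1, 3, 2, 2, 0, 2, 0]
  ready (indeg=0): [5, 7]
  pop 5: indeg[0]->2; indeg[2]->2; indeg[4]->1; indeg[6]->1 | ready=[7] | order so far=[5]
  pop 7: indeg[1]->0; indeg[6]->0 | ready=[1, 6] | order so far=[5, 7]
  pop 1: indeg[2]->1; indeg[3]->1; indeg[4]->0 | ready=[4, 6] | order so far=[5, 7, 1]
  pop 4: indeg[0]->1; indeg[2]->0 | ready=[2, 6] | order so far=[5, 7, 1, 4]
  pop 2: no out-edges | ready=[6] | order so far=[5, 7, 1, 4, 2]
  pop 6: indeg[3]->0 | ready=[3] | order so far=[5, 7, 1, 4, 2, 6]
  pop 3: indeg[0]->0 | ready=[0] | order so far=[5, 7, 1, 4, 2, 6, 3]
  pop 0: no out-edges | ready=[] | order so far=[5, 7, 1, 4, 2, 6, 3, 0]
  Result: [5, 7, 1, 4, 2, 6, 3, 0]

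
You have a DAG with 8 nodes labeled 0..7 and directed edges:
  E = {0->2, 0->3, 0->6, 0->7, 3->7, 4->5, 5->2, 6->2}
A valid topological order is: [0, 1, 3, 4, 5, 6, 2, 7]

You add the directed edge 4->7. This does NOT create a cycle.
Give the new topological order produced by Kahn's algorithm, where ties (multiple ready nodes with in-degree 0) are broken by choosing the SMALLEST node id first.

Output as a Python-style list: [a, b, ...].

Old toposort: [0, 1, 3, 4, 5, 6, 2, 7]
Added edge: 4->7
Position of 4 (3) < position of 7 (7). Old order still valid.
Run Kahn's algorithm (break ties by smallest node id):
  initial in-degrees: [0, 0, 3, 1, 0, 1, 1, 3]
  ready (indeg=0): [0, 1, 4]
  pop 0: indeg[2]->2; indeg[3]->0; indeg[6]->0; indeg[7]->2 | ready=[1, 3, 4, 6] | order so far=[0]
  pop 1: no out-edges | ready=[3, 4, 6] | order so far=[0, 1]
  pop 3: indeg[7]->1 | ready=[4, 6] | order so far=[0, 1, 3]
  pop 4: indeg[5]->0; indeg[7]->0 | ready=[5, 6, 7] | order so far=[0, 1, 3, 4]
  pop 5: indeg[2]->1 | ready=[6, 7] | order so far=[0, 1, 3, 4, 5]
  pop 6: indeg[2]->0 | ready=[2, 7] | order so far=[0, 1, 3, 4, 5, 6]
  pop 2: no out-edges | ready=[7] | order so far=[0, 1, 3, 4, 5, 6, 2]
  pop 7: no out-edges | ready=[] | order so far=[0, 1, 3, 4, 5, 6, 2, 7]
  Result: [0, 1, 3, 4, 5, 6, 2, 7]

Answer: [0, 1, 3, 4, 5, 6, 2, 7]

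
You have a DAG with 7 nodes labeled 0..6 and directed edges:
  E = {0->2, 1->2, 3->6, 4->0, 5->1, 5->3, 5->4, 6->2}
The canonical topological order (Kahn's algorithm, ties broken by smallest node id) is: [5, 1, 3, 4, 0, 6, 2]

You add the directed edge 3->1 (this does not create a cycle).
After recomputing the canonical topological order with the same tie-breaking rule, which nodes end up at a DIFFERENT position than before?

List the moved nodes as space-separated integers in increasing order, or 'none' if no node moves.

Old toposort: [5, 1, 3, 4, 0, 6, 2]
Added edge 3->1
Recompute Kahn (smallest-id tiebreak):
  initial in-degrees: [1, 2, 3, 1, 1, 0, 1]
  ready (indeg=0): [5]
  pop 5: indeg[1]->1; indeg[3]->0; indeg[4]->0 | ready=[3, 4] | order so far=[5]
  pop 3: indeg[1]->0; indeg[6]->0 | ready=[1, 4, 6] | order so far=[5, 3]
  pop 1: indeg[2]->2 | ready=[4, 6] | order so far=[5, 3, 1]
  pop 4: indeg[0]->0 | ready=[0, 6] | order so far=[5, 3, 1, 4]
  pop 0: indeg[2]->1 | ready=[6] | order so far=[5, 3, 1, 4, 0]
  pop 6: indeg[2]->0 | ready=[2] | order so far=[5, 3, 1, 4, 0, 6]
  pop 2: no out-edges | ready=[] | order so far=[5, 3, 1, 4, 0, 6, 2]
New canonical toposort: [5, 3, 1, 4, 0, 6, 2]
Compare positions:
  Node 0: index 4 -> 4 (same)
  Node 1: index 1 -> 2 (moved)
  Node 2: index 6 -> 6 (same)
  Node 3: index 2 -> 1 (moved)
  Node 4: index 3 -> 3 (same)
  Node 5: index 0 -> 0 (same)
  Node 6: index 5 -> 5 (same)
Nodes that changed position: 1 3

Answer: 1 3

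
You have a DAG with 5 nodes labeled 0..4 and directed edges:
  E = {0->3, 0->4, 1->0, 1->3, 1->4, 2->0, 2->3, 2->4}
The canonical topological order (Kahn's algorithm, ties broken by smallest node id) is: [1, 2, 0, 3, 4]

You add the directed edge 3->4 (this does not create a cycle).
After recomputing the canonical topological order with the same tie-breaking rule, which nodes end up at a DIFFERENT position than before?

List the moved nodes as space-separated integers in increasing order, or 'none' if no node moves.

Old toposort: [1, 2, 0, 3, 4]
Added edge 3->4
Recompute Kahn (smallest-id tiebreak):
  initial in-degrees: [2, 0, 0, 3, 4]
  ready (indeg=0): [1, 2]
  pop 1: indeg[0]->1; indeg[3]->2; indeg[4]->3 | ready=[2] | order so far=[1]
  pop 2: indeg[0]->0; indeg[3]->1; indeg[4]->2 | ready=[0] | order so far=[1, 2]
  pop 0: indeg[3]->0; indeg[4]->1 | ready=[3] | order so far=[1, 2, 0]
  pop 3: indeg[4]->0 | ready=[4] | order so far=[1, 2, 0, 3]
  pop 4: no out-edges | ready=[] | order so far=[1, 2, 0, 3, 4]
New canonical toposort: [1, 2, 0, 3, 4]
Compare positions:
  Node 0: index 2 -> 2 (same)
  Node 1: index 0 -> 0 (same)
  Node 2: index 1 -> 1 (same)
  Node 3: index 3 -> 3 (same)
  Node 4: index 4 -> 4 (same)
Nodes that changed position: none

Answer: none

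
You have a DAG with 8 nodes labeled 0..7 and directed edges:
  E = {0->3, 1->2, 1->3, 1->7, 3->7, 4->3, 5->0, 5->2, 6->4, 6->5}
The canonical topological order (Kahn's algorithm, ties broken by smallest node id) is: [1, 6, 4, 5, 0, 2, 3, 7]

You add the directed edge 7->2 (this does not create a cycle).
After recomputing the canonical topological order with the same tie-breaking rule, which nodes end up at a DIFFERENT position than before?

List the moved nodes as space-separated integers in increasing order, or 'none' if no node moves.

Old toposort: [1, 6, 4, 5, 0, 2, 3, 7]
Added edge 7->2
Recompute Kahn (smallest-id tiebreak):
  initial in-degrees: [1, 0, 3, 3, 1, 1, 0, 2]
  ready (indeg=0): [1, 6]
  pop 1: indeg[2]->2; indeg[3]->2; indeg[7]->1 | ready=[6] | order so far=[1]
  pop 6: indeg[4]->0; indeg[5]->0 | ready=[4, 5] | order so far=[1, 6]
  pop 4: indeg[3]->1 | ready=[5] | order so far=[1, 6, 4]
  pop 5: indeg[0]->0; indeg[2]->1 | ready=[0] | order so far=[1, 6, 4, 5]
  pop 0: indeg[3]->0 | ready=[3] | order so far=[1, 6, 4, 5, 0]
  pop 3: indeg[7]->0 | ready=[7] | order so far=[1, 6, 4, 5, 0, 3]
  pop 7: indeg[2]->0 | ready=[2] | order so far=[1, 6, 4, 5, 0, 3, 7]
  pop 2: no out-edges | ready=[] | order so far=[1, 6, 4, 5, 0, 3, 7, 2]
New canonical toposort: [1, 6, 4, 5, 0, 3, 7, 2]
Compare positions:
  Node 0: index 4 -> 4 (same)
  Node 1: index 0 -> 0 (same)
  Node 2: index 5 -> 7 (moved)
  Node 3: index 6 -> 5 (moved)
  Node 4: index 2 -> 2 (same)
  Node 5: index 3 -> 3 (same)
  Node 6: index 1 -> 1 (same)
  Node 7: index 7 -> 6 (moved)
Nodes that changed position: 2 3 7

Answer: 2 3 7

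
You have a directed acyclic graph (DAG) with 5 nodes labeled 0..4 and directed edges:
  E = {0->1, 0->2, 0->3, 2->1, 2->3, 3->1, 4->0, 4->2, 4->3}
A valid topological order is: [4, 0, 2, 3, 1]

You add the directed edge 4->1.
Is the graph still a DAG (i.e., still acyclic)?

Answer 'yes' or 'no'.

Given toposort: [4, 0, 2, 3, 1]
Position of 4: index 0; position of 1: index 4
New edge 4->1: forward
Forward edge: respects the existing order. Still a DAG, same toposort still valid.
Still a DAG? yes

Answer: yes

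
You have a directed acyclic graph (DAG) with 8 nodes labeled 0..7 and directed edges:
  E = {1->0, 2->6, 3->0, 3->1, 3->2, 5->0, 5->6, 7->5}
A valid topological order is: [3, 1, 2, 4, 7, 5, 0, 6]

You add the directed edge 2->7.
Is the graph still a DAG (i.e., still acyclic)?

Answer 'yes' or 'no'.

Given toposort: [3, 1, 2, 4, 7, 5, 0, 6]
Position of 2: index 2; position of 7: index 4
New edge 2->7: forward
Forward edge: respects the existing order. Still a DAG, same toposort still valid.
Still a DAG? yes

Answer: yes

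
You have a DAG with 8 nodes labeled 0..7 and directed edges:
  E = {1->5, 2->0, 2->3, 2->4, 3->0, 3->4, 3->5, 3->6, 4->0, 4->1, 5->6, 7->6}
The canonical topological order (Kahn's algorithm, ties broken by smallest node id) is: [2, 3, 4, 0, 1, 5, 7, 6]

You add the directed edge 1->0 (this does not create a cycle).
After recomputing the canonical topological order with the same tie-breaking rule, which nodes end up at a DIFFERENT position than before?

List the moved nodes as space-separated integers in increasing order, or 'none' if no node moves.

Old toposort: [2, 3, 4, 0, 1, 5, 7, 6]
Added edge 1->0
Recompute Kahn (smallest-id tiebreak):
  initial in-degrees: [4, 1, 0, 1, 2, 2, 3, 0]
  ready (indeg=0): [2, 7]
  pop 2: indeg[0]->3; indeg[3]->0; indeg[4]->1 | ready=[3, 7] | order so far=[2]
  pop 3: indeg[0]->2; indeg[4]->0; indeg[5]->1; indeg[6]->2 | ready=[4, 7] | order so far=[2, 3]
  pop 4: indeg[0]->1; indeg[1]->0 | ready=[1, 7] | order so far=[2, 3, 4]
  pop 1: indeg[0]->0; indeg[5]->0 | ready=[0, 5, 7] | order so far=[2, 3, 4, 1]
  pop 0: no out-edges | ready=[5, 7] | order so far=[2, 3, 4, 1, 0]
  pop 5: indeg[6]->1 | ready=[7] | order so far=[2, 3, 4, 1, 0, 5]
  pop 7: indeg[6]->0 | ready=[6] | order so far=[2, 3, 4, 1, 0, 5, 7]
  pop 6: no out-edges | ready=[] | order so far=[2, 3, 4, 1, 0, 5, 7, 6]
New canonical toposort: [2, 3, 4, 1, 0, 5, 7, 6]
Compare positions:
  Node 0: index 3 -> 4 (moved)
  Node 1: index 4 -> 3 (moved)
  Node 2: index 0 -> 0 (same)
  Node 3: index 1 -> 1 (same)
  Node 4: index 2 -> 2 (same)
  Node 5: index 5 -> 5 (same)
  Node 6: index 7 -> 7 (same)
  Node 7: index 6 -> 6 (same)
Nodes that changed position: 0 1

Answer: 0 1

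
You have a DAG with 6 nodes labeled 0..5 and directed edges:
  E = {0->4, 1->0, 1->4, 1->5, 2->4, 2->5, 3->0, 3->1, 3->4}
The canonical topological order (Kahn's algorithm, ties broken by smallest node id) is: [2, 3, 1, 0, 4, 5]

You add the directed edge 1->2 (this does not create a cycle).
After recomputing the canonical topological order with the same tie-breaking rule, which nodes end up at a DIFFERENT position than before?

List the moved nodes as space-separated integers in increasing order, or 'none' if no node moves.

Old toposort: [2, 3, 1, 0, 4, 5]
Added edge 1->2
Recompute Kahn (smallest-id tiebreak):
  initial in-degrees: [2, 1, 1, 0, 4, 2]
  ready (indeg=0): [3]
  pop 3: indeg[0]->1; indeg[1]->0; indeg[4]->3 | ready=[1] | order so far=[3]
  pop 1: indeg[0]->0; indeg[2]->0; indeg[4]->2; indeg[5]->1 | ready=[0, 2] | order so far=[3, 1]
  pop 0: indeg[4]->1 | ready=[2] | order so far=[3, 1, 0]
  pop 2: indeg[4]->0; indeg[5]->0 | ready=[4, 5] | order so far=[3, 1, 0, 2]
  pop 4: no out-edges | ready=[5] | order so far=[3, 1, 0, 2, 4]
  pop 5: no out-edges | ready=[] | order so far=[3, 1, 0, 2, 4, 5]
New canonical toposort: [3, 1, 0, 2, 4, 5]
Compare positions:
  Node 0: index 3 -> 2 (moved)
  Node 1: index 2 -> 1 (moved)
  Node 2: index 0 -> 3 (moved)
  Node 3: index 1 -> 0 (moved)
  Node 4: index 4 -> 4 (same)
  Node 5: index 5 -> 5 (same)
Nodes that changed position: 0 1 2 3

Answer: 0 1 2 3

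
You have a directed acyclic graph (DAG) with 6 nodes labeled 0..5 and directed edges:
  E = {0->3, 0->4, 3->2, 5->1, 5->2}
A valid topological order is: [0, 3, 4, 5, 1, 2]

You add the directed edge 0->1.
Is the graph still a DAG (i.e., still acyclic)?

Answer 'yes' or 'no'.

Given toposort: [0, 3, 4, 5, 1, 2]
Position of 0: index 0; position of 1: index 4
New edge 0->1: forward
Forward edge: respects the existing order. Still a DAG, same toposort still valid.
Still a DAG? yes

Answer: yes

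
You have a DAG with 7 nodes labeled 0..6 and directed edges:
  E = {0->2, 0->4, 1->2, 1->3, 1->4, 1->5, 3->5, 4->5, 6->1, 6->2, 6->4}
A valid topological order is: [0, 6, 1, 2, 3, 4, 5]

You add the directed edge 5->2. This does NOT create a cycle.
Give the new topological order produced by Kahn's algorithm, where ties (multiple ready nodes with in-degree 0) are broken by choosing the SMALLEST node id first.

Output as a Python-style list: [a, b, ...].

Old toposort: [0, 6, 1, 2, 3, 4, 5]
Added edge: 5->2
Position of 5 (6) > position of 2 (3). Must reorder: 5 must now come before 2.
Run Kahn's algorithm (break ties by smallest node id):
  initial in-degrees: [0, 1, 4, 1, 3, 3, 0]
  ready (indeg=0): [0, 6]
  pop 0: indeg[2]->3; indeg[4]->2 | ready=[6] | order so far=[0]
  pop 6: indeg[1]->0; indeg[2]->2; indeg[4]->1 | ready=[1] | order so far=[0, 6]
  pop 1: indeg[2]->1; indeg[3]->0; indeg[4]->0; indeg[5]->2 | ready=[3, 4] | order so far=[0, 6, 1]
  pop 3: indeg[5]->1 | ready=[4] | order so far=[0, 6, 1, 3]
  pop 4: indeg[5]->0 | ready=[5] | order so far=[0, 6, 1, 3, 4]
  pop 5: indeg[2]->0 | ready=[2] | order so far=[0, 6, 1, 3, 4, 5]
  pop 2: no out-edges | ready=[] | order so far=[0, 6, 1, 3, 4, 5, 2]
  Result: [0, 6, 1, 3, 4, 5, 2]

Answer: [0, 6, 1, 3, 4, 5, 2]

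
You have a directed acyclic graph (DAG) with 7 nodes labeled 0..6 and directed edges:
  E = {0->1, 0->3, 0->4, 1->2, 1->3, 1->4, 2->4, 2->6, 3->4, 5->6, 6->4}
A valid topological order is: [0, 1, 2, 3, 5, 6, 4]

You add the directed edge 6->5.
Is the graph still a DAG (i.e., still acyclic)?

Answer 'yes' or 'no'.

Answer: no

Derivation:
Given toposort: [0, 1, 2, 3, 5, 6, 4]
Position of 6: index 5; position of 5: index 4
New edge 6->5: backward (u after v in old order)
Backward edge: old toposort is now invalid. Check if this creates a cycle.
Does 5 already reach 6? Reachable from 5: [4, 5, 6]. YES -> cycle!
Still a DAG? no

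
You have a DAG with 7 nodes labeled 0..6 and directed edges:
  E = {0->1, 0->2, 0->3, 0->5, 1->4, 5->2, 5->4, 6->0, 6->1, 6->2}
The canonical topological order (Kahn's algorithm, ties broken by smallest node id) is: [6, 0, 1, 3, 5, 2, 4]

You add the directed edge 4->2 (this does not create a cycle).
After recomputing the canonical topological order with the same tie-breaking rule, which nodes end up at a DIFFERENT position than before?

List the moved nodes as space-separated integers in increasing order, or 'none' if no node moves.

Old toposort: [6, 0, 1, 3, 5, 2, 4]
Added edge 4->2
Recompute Kahn (smallest-id tiebreak):
  initial in-degrees: [1, 2, 4, 1, 2, 1, 0]
  ready (indeg=0): [6]
  pop 6: indeg[0]->0; indeg[1]->1; indeg[2]->3 | ready=[0] | order so far=[6]
  pop 0: indeg[1]->0; indeg[2]->2; indeg[3]->0; indeg[5]->0 | ready=[1, 3, 5] | order so far=[6, 0]
  pop 1: indeg[4]->1 | ready=[3, 5] | order so far=[6, 0, 1]
  pop 3: no out-edges | ready=[5] | order so far=[6, 0, 1, 3]
  pop 5: indeg[2]->1; indeg[4]->0 | ready=[4] | order so far=[6, 0, 1, 3, 5]
  pop 4: indeg[2]->0 | ready=[2] | order so far=[6, 0, 1, 3, 5, 4]
  pop 2: no out-edges | ready=[] | order so far=[6, 0, 1, 3, 5, 4, 2]
New canonical toposort: [6, 0, 1, 3, 5, 4, 2]
Compare positions:
  Node 0: index 1 -> 1 (same)
  Node 1: index 2 -> 2 (same)
  Node 2: index 5 -> 6 (moved)
  Node 3: index 3 -> 3 (same)
  Node 4: index 6 -> 5 (moved)
  Node 5: index 4 -> 4 (same)
  Node 6: index 0 -> 0 (same)
Nodes that changed position: 2 4

Answer: 2 4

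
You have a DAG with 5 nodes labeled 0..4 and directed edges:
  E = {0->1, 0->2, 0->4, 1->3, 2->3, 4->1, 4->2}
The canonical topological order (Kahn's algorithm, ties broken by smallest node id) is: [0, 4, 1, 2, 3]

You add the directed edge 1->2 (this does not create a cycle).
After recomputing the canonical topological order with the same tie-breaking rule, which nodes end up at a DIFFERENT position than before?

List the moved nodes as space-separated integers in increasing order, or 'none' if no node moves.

Answer: none

Derivation:
Old toposort: [0, 4, 1, 2, 3]
Added edge 1->2
Recompute Kahn (smallest-id tiebreak):
  initial in-degrees: [0, 2, 3, 2, 1]
  ready (indeg=0): [0]
  pop 0: indeg[1]->1; indeg[2]->2; indeg[4]->0 | ready=[4] | order so far=[0]
  pop 4: indeg[1]->0; indeg[2]->1 | ready=[1] | order so far=[0, 4]
  pop 1: indeg[2]->0; indeg[3]->1 | ready=[2] | order so far=[0, 4, 1]
  pop 2: indeg[3]->0 | ready=[3] | order so far=[0, 4, 1, 2]
  pop 3: no out-edges | ready=[] | order so far=[0, 4, 1, 2, 3]
New canonical toposort: [0, 4, 1, 2, 3]
Compare positions:
  Node 0: index 0 -> 0 (same)
  Node 1: index 2 -> 2 (same)
  Node 2: index 3 -> 3 (same)
  Node 3: index 4 -> 4 (same)
  Node 4: index 1 -> 1 (same)
Nodes that changed position: none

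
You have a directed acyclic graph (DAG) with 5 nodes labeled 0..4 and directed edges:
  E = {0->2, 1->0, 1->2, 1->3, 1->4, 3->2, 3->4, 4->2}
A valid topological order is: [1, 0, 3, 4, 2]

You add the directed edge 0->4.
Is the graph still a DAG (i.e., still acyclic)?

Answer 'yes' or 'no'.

Given toposort: [1, 0, 3, 4, 2]
Position of 0: index 1; position of 4: index 3
New edge 0->4: forward
Forward edge: respects the existing order. Still a DAG, same toposort still valid.
Still a DAG? yes

Answer: yes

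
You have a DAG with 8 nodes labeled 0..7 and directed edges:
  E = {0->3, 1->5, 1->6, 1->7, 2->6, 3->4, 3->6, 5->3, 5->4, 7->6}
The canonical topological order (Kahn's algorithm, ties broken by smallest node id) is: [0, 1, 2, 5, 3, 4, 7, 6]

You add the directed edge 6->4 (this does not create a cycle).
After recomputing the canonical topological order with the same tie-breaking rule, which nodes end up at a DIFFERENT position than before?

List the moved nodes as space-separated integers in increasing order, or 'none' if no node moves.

Old toposort: [0, 1, 2, 5, 3, 4, 7, 6]
Added edge 6->4
Recompute Kahn (smallest-id tiebreak):
  initial in-degrees: [0, 0, 0, 2, 3, 1, 4, 1]
  ready (indeg=0): [0, 1, 2]
  pop 0: indeg[3]->1 | ready=[1, 2] | order so far=[0]
  pop 1: indeg[5]->0; indeg[6]->3; indeg[7]->0 | ready=[2, 5, 7] | order so far=[0, 1]
  pop 2: indeg[6]->2 | ready=[5, 7] | order so far=[0, 1, 2]
  pop 5: indeg[3]->0; indeg[4]->2 | ready=[3, 7] | order so far=[0, 1, 2, 5]
  pop 3: indeg[4]->1; indeg[6]->1 | ready=[7] | order so far=[0, 1, 2, 5, 3]
  pop 7: indeg[6]->0 | ready=[6] | order so far=[0, 1, 2, 5, 3, 7]
  pop 6: indeg[4]->0 | ready=[4] | order so far=[0, 1, 2, 5, 3, 7, 6]
  pop 4: no out-edges | ready=[] | order so far=[0, 1, 2, 5, 3, 7, 6, 4]
New canonical toposort: [0, 1, 2, 5, 3, 7, 6, 4]
Compare positions:
  Node 0: index 0 -> 0 (same)
  Node 1: index 1 -> 1 (same)
  Node 2: index 2 -> 2 (same)
  Node 3: index 4 -> 4 (same)
  Node 4: index 5 -> 7 (moved)
  Node 5: index 3 -> 3 (same)
  Node 6: index 7 -> 6 (moved)
  Node 7: index 6 -> 5 (moved)
Nodes that changed position: 4 6 7

Answer: 4 6 7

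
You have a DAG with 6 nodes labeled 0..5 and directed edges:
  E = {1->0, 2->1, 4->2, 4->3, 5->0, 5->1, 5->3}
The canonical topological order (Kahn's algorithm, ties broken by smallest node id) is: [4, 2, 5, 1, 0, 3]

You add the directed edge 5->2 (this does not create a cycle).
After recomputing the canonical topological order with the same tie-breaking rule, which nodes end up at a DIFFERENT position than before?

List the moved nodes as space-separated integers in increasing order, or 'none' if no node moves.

Answer: 2 5

Derivation:
Old toposort: [4, 2, 5, 1, 0, 3]
Added edge 5->2
Recompute Kahn (smallest-id tiebreak):
  initial in-degrees: [2, 2, 2, 2, 0, 0]
  ready (indeg=0): [4, 5]
  pop 4: indeg[2]->1; indeg[3]->1 | ready=[5] | order so far=[4]
  pop 5: indeg[0]->1; indeg[1]->1; indeg[2]->0; indeg[3]->0 | ready=[2, 3] | order so far=[4, 5]
  pop 2: indeg[1]->0 | ready=[1, 3] | order so far=[4, 5, 2]
  pop 1: indeg[0]->0 | ready=[0, 3] | order so far=[4, 5, 2, 1]
  pop 0: no out-edges | ready=[3] | order so far=[4, 5, 2, 1, 0]
  pop 3: no out-edges | ready=[] | order so far=[4, 5, 2, 1, 0, 3]
New canonical toposort: [4, 5, 2, 1, 0, 3]
Compare positions:
  Node 0: index 4 -> 4 (same)
  Node 1: index 3 -> 3 (same)
  Node 2: index 1 -> 2 (moved)
  Node 3: index 5 -> 5 (same)
  Node 4: index 0 -> 0 (same)
  Node 5: index 2 -> 1 (moved)
Nodes that changed position: 2 5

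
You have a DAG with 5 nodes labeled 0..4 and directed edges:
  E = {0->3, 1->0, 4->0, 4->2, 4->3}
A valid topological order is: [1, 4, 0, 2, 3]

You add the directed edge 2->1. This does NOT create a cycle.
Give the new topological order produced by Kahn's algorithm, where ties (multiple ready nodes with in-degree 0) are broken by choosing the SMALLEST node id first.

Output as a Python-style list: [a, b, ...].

Old toposort: [1, 4, 0, 2, 3]
Added edge: 2->1
Position of 2 (3) > position of 1 (0). Must reorder: 2 must now come before 1.
Run Kahn's algorithm (break ties by smallest node id):
  initial in-degrees: [2, 1, 1, 2, 0]
  ready (indeg=0): [4]
  pop 4: indeg[0]->1; indeg[2]->0; indeg[3]->1 | ready=[2] | order so far=[4]
  pop 2: indeg[1]->0 | ready=[1] | order so far=[4, 2]
  pop 1: indeg[0]->0 | ready=[0] | order so far=[4, 2, 1]
  pop 0: indeg[3]->0 | ready=[3] | order so far=[4, 2, 1, 0]
  pop 3: no out-edges | ready=[] | order so far=[4, 2, 1, 0, 3]
  Result: [4, 2, 1, 0, 3]

Answer: [4, 2, 1, 0, 3]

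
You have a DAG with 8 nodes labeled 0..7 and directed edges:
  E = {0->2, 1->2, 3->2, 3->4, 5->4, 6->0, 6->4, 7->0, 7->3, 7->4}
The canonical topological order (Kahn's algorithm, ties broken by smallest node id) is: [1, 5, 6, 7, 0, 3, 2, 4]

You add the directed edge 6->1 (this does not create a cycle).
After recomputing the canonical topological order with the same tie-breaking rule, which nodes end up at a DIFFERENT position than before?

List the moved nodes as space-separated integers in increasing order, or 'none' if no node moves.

Answer: 1 5 6

Derivation:
Old toposort: [1, 5, 6, 7, 0, 3, 2, 4]
Added edge 6->1
Recompute Kahn (smallest-id tiebreak):
  initial in-degrees: [2, 1, 3, 1, 4, 0, 0, 0]
  ready (indeg=0): [5, 6, 7]
  pop 5: indeg[4]->3 | ready=[6, 7] | order so far=[5]
  pop 6: indeg[0]->1; indeg[1]->0; indeg[4]->2 | ready=[1, 7] | order so far=[5, 6]
  pop 1: indeg[2]->2 | ready=[7] | order so far=[5, 6, 1]
  pop 7: indeg[0]->0; indeg[3]->0; indeg[4]->1 | ready=[0, 3] | order so far=[5, 6, 1, 7]
  pop 0: indeg[2]->1 | ready=[3] | order so far=[5, 6, 1, 7, 0]
  pop 3: indeg[2]->0; indeg[4]->0 | ready=[2, 4] | order so far=[5, 6, 1, 7, 0, 3]
  pop 2: no out-edges | ready=[4] | order so far=[5, 6, 1, 7, 0, 3, 2]
  pop 4: no out-edges | ready=[] | order so far=[5, 6, 1, 7, 0, 3, 2, 4]
New canonical toposort: [5, 6, 1, 7, 0, 3, 2, 4]
Compare positions:
  Node 0: index 4 -> 4 (same)
  Node 1: index 0 -> 2 (moved)
  Node 2: index 6 -> 6 (same)
  Node 3: index 5 -> 5 (same)
  Node 4: index 7 -> 7 (same)
  Node 5: index 1 -> 0 (moved)
  Node 6: index 2 -> 1 (moved)
  Node 7: index 3 -> 3 (same)
Nodes that changed position: 1 5 6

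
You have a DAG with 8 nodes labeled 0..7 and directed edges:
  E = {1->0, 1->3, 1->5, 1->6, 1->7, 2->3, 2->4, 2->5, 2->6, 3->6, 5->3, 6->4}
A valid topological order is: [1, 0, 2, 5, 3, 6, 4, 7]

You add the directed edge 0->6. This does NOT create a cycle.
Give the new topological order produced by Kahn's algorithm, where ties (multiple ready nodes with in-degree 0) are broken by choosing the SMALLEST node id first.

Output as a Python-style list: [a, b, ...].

Old toposort: [1, 0, 2, 5, 3, 6, 4, 7]
Added edge: 0->6
Position of 0 (1) < position of 6 (5). Old order still valid.
Run Kahn's algorithm (break ties by smallest node id):
  initial in-degrees: [1, 0, 0, 3, 2, 2, 4, 1]
  ready (indeg=0): [1, 2]
  pop 1: indeg[0]->0; indeg[3]->2; indeg[5]->1; indeg[6]->3; indeg[7]->0 | ready=[0, 2, 7] | order so far=[1]
  pop 0: indeg[6]->2 | ready=[2, 7] | order so far=[1, 0]
  pop 2: indeg[3]->1; indeg[4]->1; indeg[5]->0; indeg[6]->1 | ready=[5, 7] | order so far=[1, 0, 2]
  pop 5: indeg[3]->0 | ready=[3, 7] | order so far=[1, 0, 2, 5]
  pop 3: indeg[6]->0 | ready=[6, 7] | order so far=[1, 0, 2, 5, 3]
  pop 6: indeg[4]->0 | ready=[4, 7] | order so far=[1, 0, 2, 5, 3, 6]
  pop 4: no out-edges | ready=[7] | order so far=[1, 0, 2, 5, 3, 6, 4]
  pop 7: no out-edges | ready=[] | order so far=[1, 0, 2, 5, 3, 6, 4, 7]
  Result: [1, 0, 2, 5, 3, 6, 4, 7]

Answer: [1, 0, 2, 5, 3, 6, 4, 7]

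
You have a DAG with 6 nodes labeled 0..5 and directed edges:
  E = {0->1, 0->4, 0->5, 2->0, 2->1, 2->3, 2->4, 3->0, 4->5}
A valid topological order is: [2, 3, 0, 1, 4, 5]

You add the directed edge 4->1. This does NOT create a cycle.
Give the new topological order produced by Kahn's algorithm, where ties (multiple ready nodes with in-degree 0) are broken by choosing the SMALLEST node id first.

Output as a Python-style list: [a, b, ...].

Answer: [2, 3, 0, 4, 1, 5]

Derivation:
Old toposort: [2, 3, 0, 1, 4, 5]
Added edge: 4->1
Position of 4 (4) > position of 1 (3). Must reorder: 4 must now come before 1.
Run Kahn's algorithm (break ties by smallest node id):
  initial in-degrees: [2, 3, 0, 1, 2, 2]
  ready (indeg=0): [2]
  pop 2: indeg[0]->1; indeg[1]->2; indeg[3]->0; indeg[4]->1 | ready=[3] | order so far=[2]
  pop 3: indeg[0]->0 | ready=[0] | order so far=[2, 3]
  pop 0: indeg[1]->1; indeg[4]->0; indeg[5]->1 | ready=[4] | order so far=[2, 3, 0]
  pop 4: indeg[1]->0; indeg[5]->0 | ready=[1, 5] | order so far=[2, 3, 0, 4]
  pop 1: no out-edges | ready=[5] | order so far=[2, 3, 0, 4, 1]
  pop 5: no out-edges | ready=[] | order so far=[2, 3, 0, 4, 1, 5]
  Result: [2, 3, 0, 4, 1, 5]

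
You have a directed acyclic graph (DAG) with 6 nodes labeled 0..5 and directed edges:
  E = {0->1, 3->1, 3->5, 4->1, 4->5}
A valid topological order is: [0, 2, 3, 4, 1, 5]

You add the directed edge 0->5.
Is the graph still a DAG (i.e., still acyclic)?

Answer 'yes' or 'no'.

Answer: yes

Derivation:
Given toposort: [0, 2, 3, 4, 1, 5]
Position of 0: index 0; position of 5: index 5
New edge 0->5: forward
Forward edge: respects the existing order. Still a DAG, same toposort still valid.
Still a DAG? yes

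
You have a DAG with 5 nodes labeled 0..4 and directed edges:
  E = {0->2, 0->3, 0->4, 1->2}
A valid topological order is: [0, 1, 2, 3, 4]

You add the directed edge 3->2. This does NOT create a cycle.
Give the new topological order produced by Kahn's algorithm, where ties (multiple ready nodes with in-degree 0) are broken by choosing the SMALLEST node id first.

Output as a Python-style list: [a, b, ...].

Old toposort: [0, 1, 2, 3, 4]
Added edge: 3->2
Position of 3 (3) > position of 2 (2). Must reorder: 3 must now come before 2.
Run Kahn's algorithm (break ties by smallest node id):
  initial in-degrees: [0, 0, 3, 1, 1]
  ready (indeg=0): [0, 1]
  pop 0: indeg[2]->2; indeg[3]->0; indeg[4]->0 | ready=[1, 3, 4] | order so far=[0]
  pop 1: indeg[2]->1 | ready=[3, 4] | order so far=[0, 1]
  pop 3: indeg[2]->0 | ready=[2, 4] | order so far=[0, 1, 3]
  pop 2: no out-edges | ready=[4] | order so far=[0, 1, 3, 2]
  pop 4: no out-edges | ready=[] | order so far=[0, 1, 3, 2, 4]
  Result: [0, 1, 3, 2, 4]

Answer: [0, 1, 3, 2, 4]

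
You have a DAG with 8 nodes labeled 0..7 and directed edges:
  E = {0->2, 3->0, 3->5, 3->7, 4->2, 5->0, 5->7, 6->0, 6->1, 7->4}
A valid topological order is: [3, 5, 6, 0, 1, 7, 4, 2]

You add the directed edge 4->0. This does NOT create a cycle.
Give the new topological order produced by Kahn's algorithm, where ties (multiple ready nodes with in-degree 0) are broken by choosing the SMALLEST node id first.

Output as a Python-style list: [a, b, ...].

Answer: [3, 5, 6, 1, 7, 4, 0, 2]

Derivation:
Old toposort: [3, 5, 6, 0, 1, 7, 4, 2]
Added edge: 4->0
Position of 4 (6) > position of 0 (3). Must reorder: 4 must now come before 0.
Run Kahn's algorithm (break ties by smallest node id):
  initial in-degrees: [4, 1, 2, 0, 1, 1, 0, 2]
  ready (indeg=0): [3, 6]
  pop 3: indeg[0]->3; indeg[5]->0; indeg[7]->1 | ready=[5, 6] | order so far=[3]
  pop 5: indeg[0]->2; indeg[7]->0 | ready=[6, 7] | order so far=[3, 5]
  pop 6: indeg[0]->1; indeg[1]->0 | ready=[1, 7] | order so far=[3, 5, 6]
  pop 1: no out-edges | ready=[7] | order so far=[3, 5, 6, 1]
  pop 7: indeg[4]->0 | ready=[4] | order so far=[3, 5, 6, 1, 7]
  pop 4: indeg[0]->0; indeg[2]->1 | ready=[0] | order so far=[3, 5, 6, 1, 7, 4]
  pop 0: indeg[2]->0 | ready=[2] | order so far=[3, 5, 6, 1, 7, 4, 0]
  pop 2: no out-edges | ready=[] | order so far=[3, 5, 6, 1, 7, 4, 0, 2]
  Result: [3, 5, 6, 1, 7, 4, 0, 2]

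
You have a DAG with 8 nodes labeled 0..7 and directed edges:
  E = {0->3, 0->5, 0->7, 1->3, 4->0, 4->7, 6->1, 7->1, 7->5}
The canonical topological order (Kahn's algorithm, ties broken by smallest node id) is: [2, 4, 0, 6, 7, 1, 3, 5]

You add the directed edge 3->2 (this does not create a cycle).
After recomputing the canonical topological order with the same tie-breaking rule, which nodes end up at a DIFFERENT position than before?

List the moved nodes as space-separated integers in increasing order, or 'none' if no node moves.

Old toposort: [2, 4, 0, 6, 7, 1, 3, 5]
Added edge 3->2
Recompute Kahn (smallest-id tiebreak):
  initial in-degrees: [1, 2, 1, 2, 0, 2, 0, 2]
  ready (indeg=0): [4, 6]
  pop 4: indeg[0]->0; indeg[7]->1 | ready=[0, 6] | order so far=[4]
  pop 0: indeg[3]->1; indeg[5]->1; indeg[7]->0 | ready=[6, 7] | order so far=[4, 0]
  pop 6: indeg[1]->1 | ready=[7] | order so far=[4, 0, 6]
  pop 7: indeg[1]->0; indeg[5]->0 | ready=[1, 5] | order so far=[4, 0, 6, 7]
  pop 1: indeg[3]->0 | ready=[3, 5] | order so far=[4, 0, 6, 7, 1]
  pop 3: indeg[2]->0 | ready=[2, 5] | order so far=[4, 0, 6, 7, 1, 3]
  pop 2: no out-edges | ready=[5] | order so far=[4, 0, 6, 7, 1, 3, 2]
  pop 5: no out-edges | ready=[] | order so far=[4, 0, 6, 7, 1, 3, 2, 5]
New canonical toposort: [4, 0, 6, 7, 1, 3, 2, 5]
Compare positions:
  Node 0: index 2 -> 1 (moved)
  Node 1: index 5 -> 4 (moved)
  Node 2: index 0 -> 6 (moved)
  Node 3: index 6 -> 5 (moved)
  Node 4: index 1 -> 0 (moved)
  Node 5: index 7 -> 7 (same)
  Node 6: index 3 -> 2 (moved)
  Node 7: index 4 -> 3 (moved)
Nodes that changed position: 0 1 2 3 4 6 7

Answer: 0 1 2 3 4 6 7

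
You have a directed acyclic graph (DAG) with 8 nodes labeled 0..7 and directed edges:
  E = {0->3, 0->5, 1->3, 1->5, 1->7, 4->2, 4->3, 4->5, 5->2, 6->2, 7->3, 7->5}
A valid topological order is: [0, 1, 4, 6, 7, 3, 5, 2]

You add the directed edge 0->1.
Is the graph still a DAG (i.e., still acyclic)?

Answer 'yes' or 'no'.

Answer: yes

Derivation:
Given toposort: [0, 1, 4, 6, 7, 3, 5, 2]
Position of 0: index 0; position of 1: index 1
New edge 0->1: forward
Forward edge: respects the existing order. Still a DAG, same toposort still valid.
Still a DAG? yes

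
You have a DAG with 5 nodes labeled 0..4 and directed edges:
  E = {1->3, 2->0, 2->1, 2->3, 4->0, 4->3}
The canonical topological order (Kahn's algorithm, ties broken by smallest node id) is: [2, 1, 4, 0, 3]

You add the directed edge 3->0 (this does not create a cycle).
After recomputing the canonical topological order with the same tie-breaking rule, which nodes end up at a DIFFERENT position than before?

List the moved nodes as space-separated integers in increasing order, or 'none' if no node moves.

Old toposort: [2, 1, 4, 0, 3]
Added edge 3->0
Recompute Kahn (smallest-id tiebreak):
  initial in-degrees: [3, 1, 0, 3, 0]
  ready (indeg=0): [2, 4]
  pop 2: indeg[0]->2; indeg[1]->0; indeg[3]->2 | ready=[1, 4] | order so far=[2]
  pop 1: indeg[3]->1 | ready=[4] | order so far=[2, 1]
  pop 4: indeg[0]->1; indeg[3]->0 | ready=[3] | order so far=[2, 1, 4]
  pop 3: indeg[0]->0 | ready=[0] | order so far=[2, 1, 4, 3]
  pop 0: no out-edges | ready=[] | order so far=[2, 1, 4, 3, 0]
New canonical toposort: [2, 1, 4, 3, 0]
Compare positions:
  Node 0: index 3 -> 4 (moved)
  Node 1: index 1 -> 1 (same)
  Node 2: index 0 -> 0 (same)
  Node 3: index 4 -> 3 (moved)
  Node 4: index 2 -> 2 (same)
Nodes that changed position: 0 3

Answer: 0 3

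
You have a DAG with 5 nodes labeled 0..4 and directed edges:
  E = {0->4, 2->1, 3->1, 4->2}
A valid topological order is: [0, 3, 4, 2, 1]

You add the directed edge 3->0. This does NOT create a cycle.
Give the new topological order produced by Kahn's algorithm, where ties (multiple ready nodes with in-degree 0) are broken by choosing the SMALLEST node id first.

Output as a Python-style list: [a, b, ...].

Answer: [3, 0, 4, 2, 1]

Derivation:
Old toposort: [0, 3, 4, 2, 1]
Added edge: 3->0
Position of 3 (1) > position of 0 (0). Must reorder: 3 must now come before 0.
Run Kahn's algorithm (break ties by smallest node id):
  initial in-degrees: [1, 2, 1, 0, 1]
  ready (indeg=0): [3]
  pop 3: indeg[0]->0; indeg[1]->1 | ready=[0] | order so far=[3]
  pop 0: indeg[4]->0 | ready=[4] | order so far=[3, 0]
  pop 4: indeg[2]->0 | ready=[2] | order so far=[3, 0, 4]
  pop 2: indeg[1]->0 | ready=[1] | order so far=[3, 0, 4, 2]
  pop 1: no out-edges | ready=[] | order so far=[3, 0, 4, 2, 1]
  Result: [3, 0, 4, 2, 1]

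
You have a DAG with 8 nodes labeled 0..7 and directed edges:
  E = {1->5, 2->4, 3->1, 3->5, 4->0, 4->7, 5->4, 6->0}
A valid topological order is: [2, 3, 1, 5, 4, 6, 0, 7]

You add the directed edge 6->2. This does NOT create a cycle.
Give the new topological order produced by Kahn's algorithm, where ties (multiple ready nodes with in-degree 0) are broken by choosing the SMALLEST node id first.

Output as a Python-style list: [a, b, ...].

Answer: [3, 1, 5, 6, 2, 4, 0, 7]

Derivation:
Old toposort: [2, 3, 1, 5, 4, 6, 0, 7]
Added edge: 6->2
Position of 6 (5) > position of 2 (0). Must reorder: 6 must now come before 2.
Run Kahn's algorithm (break ties by smallest node id):
  initial in-degrees: [2, 1, 1, 0, 2, 2, 0, 1]
  ready (indeg=0): [3, 6]
  pop 3: indeg[1]->0; indeg[5]->1 | ready=[1, 6] | order so far=[3]
  pop 1: indeg[5]->0 | ready=[5, 6] | order so far=[3, 1]
  pop 5: indeg[4]->1 | ready=[6] | order so far=[3, 1, 5]
  pop 6: indeg[0]->1; indeg[2]->0 | ready=[2] | order so far=[3, 1, 5, 6]
  pop 2: indeg[4]->0 | ready=[4] | order so far=[3, 1, 5, 6, 2]
  pop 4: indeg[0]->0; indeg[7]->0 | ready=[0, 7] | order so far=[3, 1, 5, 6, 2, 4]
  pop 0: no out-edges | ready=[7] | order so far=[3, 1, 5, 6, 2, 4, 0]
  pop 7: no out-edges | ready=[] | order so far=[3, 1, 5, 6, 2, 4, 0, 7]
  Result: [3, 1, 5, 6, 2, 4, 0, 7]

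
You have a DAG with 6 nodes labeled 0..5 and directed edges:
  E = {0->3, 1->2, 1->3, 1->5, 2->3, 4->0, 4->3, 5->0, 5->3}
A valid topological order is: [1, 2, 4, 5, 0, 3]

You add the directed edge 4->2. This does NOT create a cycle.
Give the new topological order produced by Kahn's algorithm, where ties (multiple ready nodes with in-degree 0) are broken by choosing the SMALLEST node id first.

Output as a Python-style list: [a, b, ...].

Old toposort: [1, 2, 4, 5, 0, 3]
Added edge: 4->2
Position of 4 (2) > position of 2 (1). Must reorder: 4 must now come before 2.
Run Kahn's algorithm (break ties by smallest node id):
  initial in-degrees: [2, 0, 2, 5, 0, 1]
  ready (indeg=0): [1, 4]
  pop 1: indeg[2]->1; indeg[3]->4; indeg[5]->0 | ready=[4, 5] | order so far=[1]
  pop 4: indeg[0]->1; indeg[2]->0; indeg[3]->3 | ready=[2, 5] | order so far=[1, 4]
  pop 2: indeg[3]->2 | ready=[5] | order so far=[1, 4, 2]
  pop 5: indeg[0]->0; indeg[3]->1 | ready=[0] | order so far=[1, 4, 2, 5]
  pop 0: indeg[3]->0 | ready=[3] | order so far=[1, 4, 2, 5, 0]
  pop 3: no out-edges | ready=[] | order so far=[1, 4, 2, 5, 0, 3]
  Result: [1, 4, 2, 5, 0, 3]

Answer: [1, 4, 2, 5, 0, 3]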